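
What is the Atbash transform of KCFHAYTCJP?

K(10) → P(15)
C(2) → X(23)
F(5) → U(20)
H(7) → S(18)
A(0) → Z(25)
Y(24) → B(1)
T(19) → G(6)
C(2) → X(23)
J(9) → Q(16)
P(15) → K(10)

PXUSZBGXQK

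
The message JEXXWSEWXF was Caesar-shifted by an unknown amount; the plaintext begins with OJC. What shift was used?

From the crib: J(9)−O(14)=-5≡21, so the shift is 21.

21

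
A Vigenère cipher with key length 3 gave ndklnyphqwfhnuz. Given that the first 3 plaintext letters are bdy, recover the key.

Subtract each crib letter from the matching ciphertext letter (mod 26):
n(13)−b(1)=12 → m
d(3)−d(3)=0 → a
k(10)−y(24)=-14≡12 → m

mam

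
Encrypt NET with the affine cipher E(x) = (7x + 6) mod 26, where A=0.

N(13): 7·13+6=97≡19 → T
E(4): 7·4+6=34≡8 → I
T(19): 7·19+6=139≡9 → J

TIJ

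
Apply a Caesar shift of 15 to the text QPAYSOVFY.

Q(16): 16+15=31≡5 → F
P(15): 15+15=30≡4 → E
A(0): 0+15=15 → P
Y(24): 24+15=39≡13 → N
S(18): 18+15=33≡7 → H
O(14): 14+15=29≡3 → D
V(21): 21+15=36≡10 → K
F(5): 5+15=20 → U
Y(24): 24+15=39≡13 → N

FEPNHDKUN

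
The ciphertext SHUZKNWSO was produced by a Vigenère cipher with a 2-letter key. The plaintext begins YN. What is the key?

UU

Subtract each crib letter from the matching ciphertext letter (mod 26):
S(18)−Y(24)=-6≡20 → U
H(7)−N(13)=-6≡20 → U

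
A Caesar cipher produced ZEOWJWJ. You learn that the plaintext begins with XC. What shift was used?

From the crib: Z(25)−X(23)=2, so the shift is 2.

2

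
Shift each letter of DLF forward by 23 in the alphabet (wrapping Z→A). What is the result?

D(3): 3+23=26≡0 → A
L(11): 11+23=34≡8 → I
F(5): 5+23=28≡2 → C

AIC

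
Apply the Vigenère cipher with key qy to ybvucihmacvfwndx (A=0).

Repeat the key across the message: qyqyqyqyqyqyqyqy
y(24)+q(16): 40≡14 → o
b(1)+y(24): 25 → z
v(21)+q(16): 37≡11 → l
u(20)+y(24): 44≡18 → s
c(2)+q(16): 18 → s
i(8)+y(24): 32≡6 → g
h(7)+q(16): 23 → x
m(12)+y(24): 36≡10 → k
a(0)+q(16): 16 → q
c(2)+y(24): 26≡0 → a
v(21)+q(16): 37≡11 → l
f(5)+y(24): 29≡3 → d
w(22)+q(16): 38≡12 → m
n(13)+y(24): 37≡11 → l
d(3)+q(16): 19 → t
x(23)+y(24): 47≡21 → v

ozlssgxkqaldmltv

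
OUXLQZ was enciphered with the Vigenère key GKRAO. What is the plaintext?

Repeat the key across the ciphertext: GKRAOG
O(14)−G(6): 8 → I
U(20)−K(10): 10 → K
X(23)−R(17): 6 → G
L(11)−A(0): 11 → L
Q(16)−O(14): 2 → C
Z(25)−G(6): 19 → T

IKGLCT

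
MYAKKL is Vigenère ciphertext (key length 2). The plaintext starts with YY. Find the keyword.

OA

Subtract each crib letter from the matching ciphertext letter (mod 26):
M(12)−Y(24)=-12≡14 → O
Y(24)−Y(24)=0 → A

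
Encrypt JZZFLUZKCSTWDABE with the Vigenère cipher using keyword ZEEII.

IDDNTTDOKASAHIJD

Repeat the key across the message: ZEEIIZEEIIZEEIIZ
J(9)+Z(25): 34≡8 → I
Z(25)+E(4): 29≡3 → D
Z(25)+E(4): 29≡3 → D
F(5)+I(8): 13 → N
L(11)+I(8): 19 → T
U(20)+Z(25): 45≡19 → T
Z(25)+E(4): 29≡3 → D
K(10)+E(4): 14 → O
C(2)+I(8): 10 → K
S(18)+I(8): 26≡0 → A
T(19)+Z(25): 44≡18 → S
W(22)+E(4): 26≡0 → A
D(3)+E(4): 7 → H
A(0)+I(8): 8 → I
B(1)+I(8): 9 → J
E(4)+Z(25): 29≡3 → D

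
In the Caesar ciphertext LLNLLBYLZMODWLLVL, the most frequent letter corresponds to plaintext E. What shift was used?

7

The most frequent ciphertext letter is L (appears 8 times).
L is position 11; E is position 4.
Shift = 7.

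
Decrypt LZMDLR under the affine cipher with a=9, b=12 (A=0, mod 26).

The inverse of 9 mod 26 is 3, since 9·3=27≡1. Apply D(y)=3·(y−12) mod 26:
L(11): 3·(11−12)=-3≡23 → X
Z(25): 3·(25−12)=39≡13 → N
M(12): 3·(12−12)=0 → A
D(3): 3·(3−12)=-27≡25 → Z
L(11): 3·(11−12)=-3≡23 → X
R(17): 3·(17−12)=15 → P

XNAZXP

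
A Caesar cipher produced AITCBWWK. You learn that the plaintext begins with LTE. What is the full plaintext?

From the crib: A(0)−L(11)=-11≡15, so the shift is 15.
Subtract 15 from each ciphertext letter:
A(0): 0−15=-15≡11 → L
I(8): 8−15=-7≡19 → T
T(19): 19−15=4 → E
C(2): 2−15=-13≡13 → N
B(1): 1−15=-14≡12 → M
W(22): 22−15=7 → H
W(22): 22−15=7 → H
K(10): 10−15=-5≡21 → V

LTENMHHV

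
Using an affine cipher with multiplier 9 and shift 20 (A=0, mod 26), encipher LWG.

L(11): 9·11+20=119≡15 → P
W(22): 9·22+20=218≡10 → K
G(6): 9·6+20=74≡22 → W

PKW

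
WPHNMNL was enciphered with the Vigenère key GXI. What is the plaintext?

Repeat the key across the ciphertext: GXIGXIG
W(22)−G(6): 16 → Q
P(15)−X(23): -8≡18 → S
H(7)−I(8): -1≡25 → Z
N(13)−G(6): 7 → H
M(12)−X(23): -11≡15 → P
N(13)−I(8): 5 → F
L(11)−G(6): 5 → F

QSZHPFF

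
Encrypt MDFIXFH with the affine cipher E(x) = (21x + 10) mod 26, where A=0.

CVLWZLB

M(12): 21·12+10=262≡2 → C
D(3): 21·3+10=73≡21 → V
F(5): 21·5+10=115≡11 → L
I(8): 21·8+10=178≡22 → W
X(23): 21·23+10=493≡25 → Z
F(5): 21·5+10=115≡11 → L
H(7): 21·7+10=157≡1 → B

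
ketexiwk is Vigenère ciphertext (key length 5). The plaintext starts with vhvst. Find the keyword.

Subtract each crib letter from the matching ciphertext letter (mod 26):
k(10)−v(21)=-11≡15 → p
e(4)−h(7)=-3≡23 → x
t(19)−v(21)=-2≡24 → y
e(4)−s(18)=-14≡12 → m
x(23)−t(19)=4 → e

pxyme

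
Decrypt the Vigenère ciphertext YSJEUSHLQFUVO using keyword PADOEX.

JSGQQVSLNRQYZ

Repeat the key across the ciphertext: PADOEXPADOEXP
Y(24)−P(15): 9 → J
S(18)−A(0): 18 → S
J(9)−D(3): 6 → G
E(4)−O(14): -10≡16 → Q
U(20)−E(4): 16 → Q
S(18)−X(23): -5≡21 → V
H(7)−P(15): -8≡18 → S
L(11)−A(0): 11 → L
Q(16)−D(3): 13 → N
F(5)−O(14): -9≡17 → R
U(20)−E(4): 16 → Q
V(21)−X(23): -2≡24 → Y
O(14)−P(15): -1≡25 → Z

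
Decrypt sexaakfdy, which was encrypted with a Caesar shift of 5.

nzsvvfayt

s(18): 18−5=13 → n
e(4): 4−5=-1≡25 → z
x(23): 23−5=18 → s
a(0): 0−5=-5≡21 → v
a(0): 0−5=-5≡21 → v
k(10): 10−5=5 → f
f(5): 5−5=0 → a
d(3): 3−5=-2≡24 → y
y(24): 24−5=19 → t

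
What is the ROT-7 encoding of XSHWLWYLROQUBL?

EZODSDFSYVXBIS

X(23): 23+7=30≡4 → E
S(18): 18+7=25 → Z
H(7): 7+7=14 → O
W(22): 22+7=29≡3 → D
L(11): 11+7=18 → S
W(22): 22+7=29≡3 → D
Y(24): 24+7=31≡5 → F
L(11): 11+7=18 → S
R(17): 17+7=24 → Y
O(14): 14+7=21 → V
Q(16): 16+7=23 → X
U(20): 20+7=27≡1 → B
B(1): 1+7=8 → I
L(11): 11+7=18 → S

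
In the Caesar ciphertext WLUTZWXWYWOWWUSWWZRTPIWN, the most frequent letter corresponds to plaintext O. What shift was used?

8

The most frequent ciphertext letter is W (appears 9 times).
W is position 22; O is position 14.
Shift = 8.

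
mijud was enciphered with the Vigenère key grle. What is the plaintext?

gryqx

Repeat the key across the ciphertext: grleg
m(12)−g(6): 6 → g
i(8)−r(17): -9≡17 → r
j(9)−l(11): -2≡24 → y
u(20)−e(4): 16 → q
d(3)−g(6): -3≡23 → x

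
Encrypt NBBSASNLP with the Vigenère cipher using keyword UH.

Repeat the key across the message: UHUHUHUHU
N(13)+U(20): 33≡7 → H
B(1)+H(7): 8 → I
B(1)+U(20): 21 → V
S(18)+H(7): 25 → Z
A(0)+U(20): 20 → U
S(18)+H(7): 25 → Z
N(13)+U(20): 33≡7 → H
L(11)+H(7): 18 → S
P(15)+U(20): 35≡9 → J

HIVZUZHSJ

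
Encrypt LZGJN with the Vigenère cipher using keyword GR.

Repeat the key across the message: GRGRG
L(11)+G(6): 17 → R
Z(25)+R(17): 42≡16 → Q
G(6)+G(6): 12 → M
J(9)+R(17): 26≡0 → A
N(13)+G(6): 19 → T

RQMAT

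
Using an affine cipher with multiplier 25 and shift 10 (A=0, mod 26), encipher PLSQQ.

VZSUU

P(15): 25·15+10=385≡21 → V
L(11): 25·11+10=285≡25 → Z
S(18): 25·18+10=460≡18 → S
Q(16): 25·16+10=410≡20 → U
Q(16): 25·16+10=410≡20 → U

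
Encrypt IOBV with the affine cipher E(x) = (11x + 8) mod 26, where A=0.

SGTF

I(8): 11·8+8=96≡18 → S
O(14): 11·14+8=162≡6 → G
B(1): 11·1+8=19 → T
V(21): 11·21+8=239≡5 → F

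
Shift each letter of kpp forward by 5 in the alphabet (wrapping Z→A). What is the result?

puu

k(10): 10+5=15 → p
p(15): 15+5=20 → u
p(15): 15+5=20 → u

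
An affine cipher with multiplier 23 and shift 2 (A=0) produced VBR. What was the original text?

LJV

The inverse of 23 mod 26 is 17, since 23·17=391≡1. Apply D(y)=17·(y−2) mod 26:
V(21): 17·(21−2)=323≡11 → L
B(1): 17·(1−2)=-17≡9 → J
R(17): 17·(17−2)=255≡21 → V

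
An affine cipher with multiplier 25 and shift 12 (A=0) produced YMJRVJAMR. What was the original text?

The inverse of 25 mod 26 is 25, since 25·25=625≡1. Apply D(y)=25·(y−12) mod 26:
Y(24): 25·(24−12)=300≡14 → O
M(12): 25·(12−12)=0 → A
J(9): 25·(9−12)=-75≡3 → D
R(17): 25·(17−12)=125≡21 → V
V(21): 25·(21−12)=225≡17 → R
J(9): 25·(9−12)=-75≡3 → D
A(0): 25·(0−12)=-300≡12 → M
M(12): 25·(12−12)=0 → A
R(17): 25·(17−12)=125≡21 → V

OADVRDMAV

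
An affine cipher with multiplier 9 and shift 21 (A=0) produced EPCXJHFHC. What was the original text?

The inverse of 9 mod 26 is 3, since 9·3=27≡1. Apply D(y)=3·(y−21) mod 26:
E(4): 3·(4−21)=-51≡1 → B
P(15): 3·(15−21)=-18≡8 → I
C(2): 3·(2−21)=-57≡21 → V
X(23): 3·(23−21)=6 → G
J(9): 3·(9−21)=-36≡16 → Q
H(7): 3·(7−21)=-42≡10 → K
F(5): 3·(5−21)=-48≡4 → E
H(7): 3·(7−21)=-42≡10 → K
C(2): 3·(2−21)=-57≡21 → V

BIVGQKEKV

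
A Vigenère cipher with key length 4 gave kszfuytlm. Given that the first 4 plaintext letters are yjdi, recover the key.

mjwx

Subtract each crib letter from the matching ciphertext letter (mod 26):
k(10)−y(24)=-14≡12 → m
s(18)−j(9)=9 → j
z(25)−d(3)=22 → w
f(5)−i(8)=-3≡23 → x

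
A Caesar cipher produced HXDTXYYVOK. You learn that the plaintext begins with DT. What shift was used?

4

From the crib: H(7)−D(3)=4, so the shift is 4.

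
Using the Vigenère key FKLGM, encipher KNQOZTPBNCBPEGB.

PXBULYZMTOGZPMN

Repeat the key across the message: FKLGMFKLGMFKLGM
K(10)+F(5): 15 → P
N(13)+K(10): 23 → X
Q(16)+L(11): 27≡1 → B
O(14)+G(6): 20 → U
Z(25)+M(12): 37≡11 → L
T(19)+F(5): 24 → Y
P(15)+K(10): 25 → Z
B(1)+L(11): 12 → M
N(13)+G(6): 19 → T
C(2)+M(12): 14 → O
B(1)+F(5): 6 → G
P(15)+K(10): 25 → Z
E(4)+L(11): 15 → P
G(6)+G(6): 12 → M
B(1)+M(12): 13 → N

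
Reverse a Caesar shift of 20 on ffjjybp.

f(5): 5−20=-15≡11 → l
f(5): 5−20=-15≡11 → l
j(9): 9−20=-11≡15 → p
j(9): 9−20=-11≡15 → p
y(24): 24−20=4 → e
b(1): 1−20=-19≡7 → h
p(15): 15−20=-5≡21 → v

llppehv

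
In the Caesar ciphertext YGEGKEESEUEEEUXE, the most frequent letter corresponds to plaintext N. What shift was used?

17

The most frequent ciphertext letter is E (appears 8 times).
E is position 4; N is position 13.
Shift = -9≡17.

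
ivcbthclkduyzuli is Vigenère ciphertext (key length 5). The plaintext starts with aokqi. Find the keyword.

ihsll

Subtract each crib letter from the matching ciphertext letter (mod 26):
i(8)−a(0)=8 → i
v(21)−o(14)=7 → h
c(2)−k(10)=-8≡18 → s
b(1)−q(16)=-15≡11 → l
t(19)−i(8)=11 → l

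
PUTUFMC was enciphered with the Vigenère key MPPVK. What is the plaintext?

DFEZVAN

Repeat the key across the ciphertext: MPPVKMP
P(15)−M(12): 3 → D
U(20)−P(15): 5 → F
T(19)−P(15): 4 → E
U(20)−V(21): -1≡25 → Z
F(5)−K(10): -5≡21 → V
M(12)−M(12): 0 → A
C(2)−P(15): -13≡13 → N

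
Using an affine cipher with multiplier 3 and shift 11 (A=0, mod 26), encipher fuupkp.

f(5): 3·5+11=26≡0 → a
u(20): 3·20+11=71≡19 → t
u(20): 3·20+11=71≡19 → t
p(15): 3·15+11=56≡4 → e
k(10): 3·10+11=41≡15 → p
p(15): 3·15+11=56≡4 → e

attepe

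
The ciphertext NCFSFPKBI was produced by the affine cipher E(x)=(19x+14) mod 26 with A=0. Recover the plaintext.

PYFSFLINM

The inverse of 19 mod 26 is 11, since 19·11=209≡1. Apply D(y)=11·(y−14) mod 26:
N(13): 11·(13−14)=-11≡15 → P
C(2): 11·(2−14)=-132≡24 → Y
F(5): 11·(5−14)=-99≡5 → F
S(18): 11·(18−14)=44≡18 → S
F(5): 11·(5−14)=-99≡5 → F
P(15): 11·(15−14)=11 → L
K(10): 11·(10−14)=-44≡8 → I
B(1): 11·(1−14)=-143≡13 → N
I(8): 11·(8−14)=-66≡12 → M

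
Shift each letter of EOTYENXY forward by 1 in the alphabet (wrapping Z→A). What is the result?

FPUZFOYZ

E(4): 4+1=5 → F
O(14): 14+1=15 → P
T(19): 19+1=20 → U
Y(24): 24+1=25 → Z
E(4): 4+1=5 → F
N(13): 13+1=14 → O
X(23): 23+1=24 → Y
Y(24): 24+1=25 → Z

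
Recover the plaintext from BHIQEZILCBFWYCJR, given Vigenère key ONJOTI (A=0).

NUZCLRUYTNMOKPAD

Repeat the key across the ciphertext: ONJOTIONJOTIONJO
B(1)−O(14): -13≡13 → N
H(7)−N(13): -6≡20 → U
I(8)−J(9): -1≡25 → Z
Q(16)−O(14): 2 → C
E(4)−T(19): -15≡11 → L
Z(25)−I(8): 17 → R
I(8)−O(14): -6≡20 → U
L(11)−N(13): -2≡24 → Y
C(2)−J(9): -7≡19 → T
B(1)−O(14): -13≡13 → N
F(5)−T(19): -14≡12 → M
W(22)−I(8): 14 → O
Y(24)−O(14): 10 → K
C(2)−N(13): -11≡15 → P
J(9)−J(9): 0 → A
R(17)−O(14): 3 → D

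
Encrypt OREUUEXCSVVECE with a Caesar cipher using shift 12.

O(14): 14+12=26≡0 → A
R(17): 17+12=29≡3 → D
E(4): 4+12=16 → Q
U(20): 20+12=32≡6 → G
U(20): 20+12=32≡6 → G
E(4): 4+12=16 → Q
X(23): 23+12=35≡9 → J
C(2): 2+12=14 → O
S(18): 18+12=30≡4 → E
V(21): 21+12=33≡7 → H
V(21): 21+12=33≡7 → H
E(4): 4+12=16 → Q
C(2): 2+12=14 → O
E(4): 4+12=16 → Q

ADQGGQJOEHHQOQ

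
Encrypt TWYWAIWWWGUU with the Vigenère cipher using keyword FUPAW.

YQNWWNQLWCZO

Repeat the key across the message: FUPAWFUPAWFU
T(19)+F(5): 24 → Y
W(22)+U(20): 42≡16 → Q
Y(24)+P(15): 39≡13 → N
W(22)+A(0): 22 → W
A(0)+W(22): 22 → W
I(8)+F(5): 13 → N
W(22)+U(20): 42≡16 → Q
W(22)+P(15): 37≡11 → L
W(22)+A(0): 22 → W
G(6)+W(22): 28≡2 → C
U(20)+F(5): 25 → Z
U(20)+U(20): 40≡14 → O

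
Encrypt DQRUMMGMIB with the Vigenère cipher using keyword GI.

JYXCSUMUOJ

Repeat the key across the message: GIGIGIGIGI
D(3)+G(6): 9 → J
Q(16)+I(8): 24 → Y
R(17)+G(6): 23 → X
U(20)+I(8): 28≡2 → C
M(12)+G(6): 18 → S
M(12)+I(8): 20 → U
G(6)+G(6): 12 → M
M(12)+I(8): 20 → U
I(8)+G(6): 14 → O
B(1)+I(8): 9 → J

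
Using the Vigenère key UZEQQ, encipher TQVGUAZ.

NPZWKUY

Repeat the key across the message: UZEQQUZ
T(19)+U(20): 39≡13 → N
Q(16)+Z(25): 41≡15 → P
V(21)+E(4): 25 → Z
G(6)+Q(16): 22 → W
U(20)+Q(16): 36≡10 → K
A(0)+U(20): 20 → U
Z(25)+Z(25): 50≡24 → Y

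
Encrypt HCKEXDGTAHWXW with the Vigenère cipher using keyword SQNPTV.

Repeat the key across the message: SQNPTVSQNPTVS
H(7)+S(18): 25 → Z
C(2)+Q(16): 18 → S
K(10)+N(13): 23 → X
E(4)+P(15): 19 → T
X(23)+T(19): 42≡16 → Q
D(3)+V(21): 24 → Y
G(6)+S(18): 24 → Y
T(19)+Q(16): 35≡9 → J
A(0)+N(13): 13 → N
H(7)+P(15): 22 → W
W(22)+T(19): 41≡15 → P
X(23)+V(21): 44≡18 → S
W(22)+S(18): 40≡14 → O

ZSXTQYYJNWPSO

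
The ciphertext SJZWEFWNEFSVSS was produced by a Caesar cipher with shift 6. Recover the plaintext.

S(18): 18−6=12 → M
J(9): 9−6=3 → D
Z(25): 25−6=19 → T
W(22): 22−6=16 → Q
E(4): 4−6=-2≡24 → Y
F(5): 5−6=-1≡25 → Z
W(22): 22−6=16 → Q
N(13): 13−6=7 → H
E(4): 4−6=-2≡24 → Y
F(5): 5−6=-1≡25 → Z
S(18): 18−6=12 → M
V(21): 21−6=15 → P
S(18): 18−6=12 → M
S(18): 18−6=12 → M

MDTQYZQHYZMPMM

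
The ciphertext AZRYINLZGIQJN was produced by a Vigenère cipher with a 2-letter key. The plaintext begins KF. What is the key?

Subtract each crib letter from the matching ciphertext letter (mod 26):
A(0)−K(10)=-10≡16 → Q
Z(25)−F(5)=20 → U

QU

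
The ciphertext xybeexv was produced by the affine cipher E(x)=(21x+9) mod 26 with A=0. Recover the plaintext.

sxmbbsi

The inverse of 21 mod 26 is 5, since 21·5=105≡1. Apply D(y)=5·(y−9) mod 26:
x(23): 5·(23−9)=70≡18 → s
y(24): 5·(24−9)=75≡23 → x
b(1): 5·(1−9)=-40≡12 → m
e(4): 5·(4−9)=-25≡1 → b
e(4): 5·(4−9)=-25≡1 → b
x(23): 5·(23−9)=70≡18 → s
v(21): 5·(21−9)=60≡8 → i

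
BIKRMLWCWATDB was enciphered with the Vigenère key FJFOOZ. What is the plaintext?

Repeat the key across the ciphertext: FJFOOZFJFOOZF
B(1)−F(5): -4≡22 → W
I(8)−J(9): -1≡25 → Z
K(10)−F(5): 5 → F
R(17)−O(14): 3 → D
M(12)−O(14): -2≡24 → Y
L(11)−Z(25): -14≡12 → M
W(22)−F(5): 17 → R
C(2)−J(9): -7≡19 → T
W(22)−F(5): 17 → R
A(0)−O(14): -14≡12 → M
T(19)−O(14): 5 → F
D(3)−Z(25): -22≡4 → E
B(1)−F(5): -4≡22 → W

WZFDYMRTRMFEW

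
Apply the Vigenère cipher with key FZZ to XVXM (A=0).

CUWR

Repeat the key across the message: FZZF
X(23)+F(5): 28≡2 → C
V(21)+Z(25): 46≡20 → U
X(23)+Z(25): 48≡22 → W
M(12)+F(5): 17 → R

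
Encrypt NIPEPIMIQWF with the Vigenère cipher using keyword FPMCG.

Repeat the key across the message: FPMCGFPMCGF
N(13)+F(5): 18 → S
I(8)+P(15): 23 → X
P(15)+M(12): 27≡1 → B
E(4)+C(2): 6 → G
P(15)+G(6): 21 → V
I(8)+F(5): 13 → N
M(12)+P(15): 27≡1 → B
I(8)+M(12): 20 → U
Q(16)+C(2): 18 → S
W(22)+G(6): 28≡2 → C
F(5)+F(5): 10 → K

SXBGVNBUSCK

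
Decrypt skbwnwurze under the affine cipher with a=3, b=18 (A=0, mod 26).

agdkhksrle

The inverse of 3 mod 26 is 9, since 3·9=27≡1. Apply D(y)=9·(y−18) mod 26:
s(18): 9·(18−18)=0 → a
k(10): 9·(10−18)=-72≡6 → g
b(1): 9·(1−18)=-153≡3 → d
w(22): 9·(22−18)=36≡10 → k
n(13): 9·(13−18)=-45≡7 → h
w(22): 9·(22−18)=36≡10 → k
u(20): 9·(20−18)=18 → s
r(17): 9·(17−18)=-9≡17 → r
z(25): 9·(25−18)=63≡11 → l
e(4): 9·(4−18)=-126≡4 → e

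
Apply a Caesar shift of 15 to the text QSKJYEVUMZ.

Q(16): 16+15=31≡5 → F
S(18): 18+15=33≡7 → H
K(10): 10+15=25 → Z
J(9): 9+15=24 → Y
Y(24): 24+15=39≡13 → N
E(4): 4+15=19 → T
V(21): 21+15=36≡10 → K
U(20): 20+15=35≡9 → J
M(12): 12+15=27≡1 → B
Z(25): 25+15=40≡14 → O

FHZYNTKJBO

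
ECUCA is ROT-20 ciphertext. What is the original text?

KIAIG

E(4): 4−20=-16≡10 → K
C(2): 2−20=-18≡8 → I
U(20): 20−20=0 → A
C(2): 2−20=-18≡8 → I
A(0): 0−20=-20≡6 → G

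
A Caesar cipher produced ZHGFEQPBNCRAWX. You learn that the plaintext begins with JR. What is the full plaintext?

From the crib: Z(25)−J(9)=16, so the shift is 16.
Subtract 16 from each ciphertext letter:
Z(25): 25−16=9 → J
H(7): 7−16=-9≡17 → R
G(6): 6−16=-10≡16 → Q
F(5): 5−16=-11≡15 → P
E(4): 4−16=-12≡14 → O
Q(16): 16−16=0 → A
P(15): 15−16=-1≡25 → Z
B(1): 1−16=-15≡11 → L
N(13): 13−16=-3≡23 → X
C(2): 2−16=-14≡12 → M
R(17): 17−16=1 → B
A(0): 0−16=-16≡10 → K
W(22): 22−16=6 → G
X(23): 23−16=7 → H

JRQPOAZLXMBKGH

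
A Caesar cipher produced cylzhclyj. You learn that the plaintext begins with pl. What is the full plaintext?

plymupylw

From the crib: c(2)−p(15)=-13≡13, so the shift is 13.
Subtract 13 from each ciphertext letter:
c(2): 2−13=-11≡15 → p
y(24): 24−13=11 → l
l(11): 11−13=-2≡24 → y
z(25): 25−13=12 → m
h(7): 7−13=-6≡20 → u
c(2): 2−13=-11≡15 → p
l(11): 11−13=-2≡24 → y
y(24): 24−13=11 → l
j(9): 9−13=-4≡22 → w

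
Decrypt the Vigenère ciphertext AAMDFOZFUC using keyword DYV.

Repeat the key across the ciphertext: DYVDYVDYVD
A(0)−D(3): -3≡23 → X
A(0)−Y(24): -24≡2 → C
M(12)−V(21): -9≡17 → R
D(3)−D(3): 0 → A
F(5)−Y(24): -19≡7 → H
O(14)−V(21): -7≡19 → T
Z(25)−D(3): 22 → W
F(5)−Y(24): -19≡7 → H
U(20)−V(21): -1≡25 → Z
C(2)−D(3): -1≡25 → Z

XCRAHTWHZZ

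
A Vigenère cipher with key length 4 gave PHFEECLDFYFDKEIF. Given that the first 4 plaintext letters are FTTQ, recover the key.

Subtract each crib letter from the matching ciphertext letter (mod 26):
P(15)−F(5)=10 → K
H(7)−T(19)=-12≡14 → O
F(5)−T(19)=-14≡12 → M
E(4)−Q(16)=-12≡14 → O

KOMO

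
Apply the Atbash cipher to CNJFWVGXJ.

XMQUDETCQ

C(2) → X(23)
N(13) → M(12)
J(9) → Q(16)
F(5) → U(20)
W(22) → D(3)
V(21) → E(4)
G(6) → T(19)
X(23) → C(2)
J(9) → Q(16)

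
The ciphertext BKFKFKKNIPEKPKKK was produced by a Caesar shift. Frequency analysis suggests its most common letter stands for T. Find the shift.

17

The most frequent ciphertext letter is K (appears 8 times).
K is position 10; T is position 19.
Shift = -9≡17.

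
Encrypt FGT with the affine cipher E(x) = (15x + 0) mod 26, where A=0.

F(5): 15·5+0=75≡23 → X
G(6): 15·6+0=90≡12 → M
T(19): 15·19+0=285≡25 → Z

XMZ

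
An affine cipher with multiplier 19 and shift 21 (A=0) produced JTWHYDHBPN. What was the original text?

The inverse of 19 mod 26 is 11, since 19·11=209≡1. Apply D(y)=11·(y−21) mod 26:
J(9): 11·(9−21)=-132≡24 → Y
T(19): 11·(19−21)=-22≡4 → E
W(22): 11·(22−21)=11 → L
H(7): 11·(7−21)=-154≡2 → C
Y(24): 11·(24−21)=33≡7 → H
D(3): 11·(3−21)=-198≡10 → K
H(7): 11·(7−21)=-154≡2 → C
B(1): 11·(1−21)=-220≡14 → O
P(15): 11·(15−21)=-66≡12 → M
N(13): 11·(13−21)=-88≡16 → Q

YELCHKCOMQ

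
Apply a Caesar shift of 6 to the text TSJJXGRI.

ZYPPDMXO

T(19): 19+6=25 → Z
S(18): 18+6=24 → Y
J(9): 9+6=15 → P
J(9): 9+6=15 → P
X(23): 23+6=29≡3 → D
G(6): 6+6=12 → M
R(17): 17+6=23 → X
I(8): 8+6=14 → O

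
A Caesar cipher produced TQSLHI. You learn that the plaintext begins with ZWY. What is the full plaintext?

ZWYRNO

From the crib: T(19)−Z(25)=-6≡20, so the shift is 20.
Subtract 20 from each ciphertext letter:
T(19): 19−20=-1≡25 → Z
Q(16): 16−20=-4≡22 → W
S(18): 18−20=-2≡24 → Y
L(11): 11−20=-9≡17 → R
H(7): 7−20=-13≡13 → N
I(8): 8−20=-12≡14 → O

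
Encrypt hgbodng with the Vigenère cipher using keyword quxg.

Repeat the key across the message: quxgqux
h(7)+q(16): 23 → x
g(6)+u(20): 26≡0 → a
b(1)+x(23): 24 → y
o(14)+g(6): 20 → u
d(3)+q(16): 19 → t
n(13)+u(20): 33≡7 → h
g(6)+x(23): 29≡3 → d

xayuthd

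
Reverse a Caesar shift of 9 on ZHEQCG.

QYVHTX

Z(25): 25−9=16 → Q
H(7): 7−9=-2≡24 → Y
E(4): 4−9=-5≡21 → V
Q(16): 16−9=7 → H
C(2): 2−9=-7≡19 → T
G(6): 6−9=-3≡23 → X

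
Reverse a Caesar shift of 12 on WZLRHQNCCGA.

KNZFVEBQQUO

W(22): 22−12=10 → K
Z(25): 25−12=13 → N
L(11): 11−12=-1≡25 → Z
R(17): 17−12=5 → F
H(7): 7−12=-5≡21 → V
Q(16): 16−12=4 → E
N(13): 13−12=1 → B
C(2): 2−12=-10≡16 → Q
C(2): 2−12=-10≡16 → Q
G(6): 6−12=-6≡20 → U
A(0): 0−12=-12≡14 → O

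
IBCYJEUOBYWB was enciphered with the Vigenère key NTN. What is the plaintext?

VIPLQRHVOLDO

Repeat the key across the ciphertext: NTNNTNNTNNTN
I(8)−N(13): -5≡21 → V
B(1)−T(19): -18≡8 → I
C(2)−N(13): -11≡15 → P
Y(24)−N(13): 11 → L
J(9)−T(19): -10≡16 → Q
E(4)−N(13): -9≡17 → R
U(20)−N(13): 7 → H
O(14)−T(19): -5≡21 → V
B(1)−N(13): -12≡14 → O
Y(24)−N(13): 11 → L
W(22)−T(19): 3 → D
B(1)−N(13): -12≡14 → O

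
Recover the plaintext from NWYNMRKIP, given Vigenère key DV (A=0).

KBVSJWHNM

Repeat the key across the ciphertext: DVDVDVDVD
N(13)−D(3): 10 → K
W(22)−V(21): 1 → B
Y(24)−D(3): 21 → V
N(13)−V(21): -8≡18 → S
M(12)−D(3): 9 → J
R(17)−V(21): -4≡22 → W
K(10)−D(3): 7 → H
I(8)−V(21): -13≡13 → N
P(15)−D(3): 12 → M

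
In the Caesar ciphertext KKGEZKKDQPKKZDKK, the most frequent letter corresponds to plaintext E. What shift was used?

The most frequent ciphertext letter is K (appears 8 times).
K is position 10; E is position 4.
Shift = 6.

6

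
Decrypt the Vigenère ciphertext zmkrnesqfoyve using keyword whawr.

Repeat the key across the ciphertext: whawrwhawrwha
z(25)−w(22): 3 → d
m(12)−h(7): 5 → f
k(10)−a(0): 10 → k
r(17)−w(22): -5≡21 → v
n(13)−r(17): -4≡22 → w
e(4)−w(22): -18≡8 → i
s(18)−h(7): 11 → l
q(16)−a(0): 16 → q
f(5)−w(22): -17≡9 → j
o(14)−r(17): -3≡23 → x
y(24)−w(22): 2 → c
v(21)−h(7): 14 → o
e(4)−a(0): 4 → e

dfkvwilqjxcoe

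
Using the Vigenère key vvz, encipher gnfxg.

Repeat the key across the message: vvzvv
g(6)+v(21): 27≡1 → b
n(13)+v(21): 34≡8 → i
f(5)+z(25): 30≡4 → e
x(23)+v(21): 44≡18 → s
g(6)+v(21): 27≡1 → b

biesb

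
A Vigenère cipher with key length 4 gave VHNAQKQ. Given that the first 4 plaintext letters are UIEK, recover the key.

BZJQ

Subtract each crib letter from the matching ciphertext letter (mod 26):
V(21)−U(20)=1 → B
H(7)−I(8)=-1≡25 → Z
N(13)−E(4)=9 → J
A(0)−K(10)=-10≡16 → Q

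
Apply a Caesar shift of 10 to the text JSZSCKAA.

J(9): 9+10=19 → T
S(18): 18+10=28≡2 → C
Z(25): 25+10=35≡9 → J
S(18): 18+10=28≡2 → C
C(2): 2+10=12 → M
K(10): 10+10=20 → U
A(0): 0+10=10 → K
A(0): 0+10=10 → K

TCJCMUKK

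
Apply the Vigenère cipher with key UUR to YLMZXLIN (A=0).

Repeat the key across the message: UURUURUU
Y(24)+U(20): 44≡18 → S
L(11)+U(20): 31≡5 → F
M(12)+R(17): 29≡3 → D
Z(25)+U(20): 45≡19 → T
X(23)+U(20): 43≡17 → R
L(11)+R(17): 28≡2 → C
I(8)+U(20): 28≡2 → C
N(13)+U(20): 33≡7 → H

SFDTRCCH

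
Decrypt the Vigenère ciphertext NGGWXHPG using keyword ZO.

OSHIYTQS

Repeat the key across the ciphertext: ZOZOZOZO
N(13)−Z(25): -12≡14 → O
G(6)−O(14): -8≡18 → S
G(6)−Z(25): -19≡7 → H
W(22)−O(14): 8 → I
X(23)−Z(25): -2≡24 → Y
H(7)−O(14): -7≡19 → T
P(15)−Z(25): -10≡16 → Q
G(6)−O(14): -8≡18 → S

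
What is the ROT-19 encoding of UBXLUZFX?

NUQENSYQ

U(20): 20+19=39≡13 → N
B(1): 1+19=20 → U
X(23): 23+19=42≡16 → Q
L(11): 11+19=30≡4 → E
U(20): 20+19=39≡13 → N
Z(25): 25+19=44≡18 → S
F(5): 5+19=24 → Y
X(23): 23+19=42≡16 → Q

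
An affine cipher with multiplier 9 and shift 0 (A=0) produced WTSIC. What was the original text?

The inverse of 9 mod 26 is 3, since 9·3=27≡1. Apply D(y)=3·(y−0) mod 26:
W(22): 3·(22−0)=66≡14 → O
T(19): 3·(19−0)=57≡5 → F
S(18): 3·(18−0)=54≡2 → C
I(8): 3·(8−0)=24 → Y
C(2): 3·(2−0)=6 → G

OFCYG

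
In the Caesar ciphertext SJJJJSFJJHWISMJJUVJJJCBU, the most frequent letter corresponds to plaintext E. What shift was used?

The most frequent ciphertext letter is J (appears 11 times).
J is position 9; E is position 4.
Shift = 5.

5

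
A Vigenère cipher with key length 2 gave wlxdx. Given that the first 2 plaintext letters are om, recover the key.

Subtract each crib letter from the matching ciphertext letter (mod 26):
w(22)−o(14)=8 → i
l(11)−m(12)=-1≡25 → z

iz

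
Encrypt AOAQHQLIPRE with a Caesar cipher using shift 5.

A(0): 0+5=5 → F
O(14): 14+5=19 → T
A(0): 0+5=5 → F
Q(16): 16+5=21 → V
H(7): 7+5=12 → M
Q(16): 16+5=21 → V
L(11): 11+5=16 → Q
I(8): 8+5=13 → N
P(15): 15+5=20 → U
R(17): 17+5=22 → W
E(4): 4+5=9 → J

FTFVMVQNUWJ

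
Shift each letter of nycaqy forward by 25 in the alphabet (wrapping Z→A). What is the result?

n(13): 13+25=38≡12 → m
y(24): 24+25=49≡23 → x
c(2): 2+25=27≡1 → b
a(0): 0+25=25 → z
q(16): 16+25=41≡15 → p
y(24): 24+25=49≡23 → x

mxbzpx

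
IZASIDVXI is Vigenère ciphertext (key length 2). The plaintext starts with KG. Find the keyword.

Subtract each crib letter from the matching ciphertext letter (mod 26):
I(8)−K(10)=-2≡24 → Y
Z(25)−G(6)=19 → T

YT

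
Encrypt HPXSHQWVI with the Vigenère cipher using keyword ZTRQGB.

GIOINRVOZ

Repeat the key across the message: ZTRQGBZTR
H(7)+Z(25): 32≡6 → G
P(15)+T(19): 34≡8 → I
X(23)+R(17): 40≡14 → O
S(18)+Q(16): 34≡8 → I
H(7)+G(6): 13 → N
Q(16)+B(1): 17 → R
W(22)+Z(25): 47≡21 → V
V(21)+T(19): 40≡14 → O
I(8)+R(17): 25 → Z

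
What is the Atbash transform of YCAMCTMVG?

Y(24) → B(1)
C(2) → X(23)
A(0) → Z(25)
M(12) → N(13)
C(2) → X(23)
T(19) → G(6)
M(12) → N(13)
V(21) → E(4)
G(6) → T(19)

BXZNXGNET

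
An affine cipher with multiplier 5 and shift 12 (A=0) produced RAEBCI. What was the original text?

The inverse of 5 mod 26 is 21, since 5·21=105≡1. Apply D(y)=21·(y−12) mod 26:
R(17): 21·(17−12)=105≡1 → B
A(0): 21·(0−12)=-252≡8 → I
E(4): 21·(4−12)=-168≡14 → O
B(1): 21·(1−12)=-231≡3 → D
C(2): 21·(2−12)=-210≡24 → Y
I(8): 21·(8−12)=-84≡20 → U

BIODYU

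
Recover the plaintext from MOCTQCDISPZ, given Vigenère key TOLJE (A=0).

TARKMJPXJLG

Repeat the key across the ciphertext: TOLJETOLJET
M(12)−T(19): -7≡19 → T
O(14)−O(14): 0 → A
C(2)−L(11): -9≡17 → R
T(19)−J(9): 10 → K
Q(16)−E(4): 12 → M
C(2)−T(19): -17≡9 → J
D(3)−O(14): -11≡15 → P
I(8)−L(11): -3≡23 → X
S(18)−J(9): 9 → J
P(15)−E(4): 11 → L
Z(25)−T(19): 6 → G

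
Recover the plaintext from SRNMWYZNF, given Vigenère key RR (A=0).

Repeat the key across the ciphertext: RRRRRRRRR
S(18)−R(17): 1 → B
R(17)−R(17): 0 → A
N(13)−R(17): -4≡22 → W
M(12)−R(17): -5≡21 → V
W(22)−R(17): 5 → F
Y(24)−R(17): 7 → H
Z(25)−R(17): 8 → I
N(13)−R(17): -4≡22 → W
F(5)−R(17): -12≡14 → O

BAWVFHIWO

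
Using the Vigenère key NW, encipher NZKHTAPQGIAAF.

Repeat the key across the message: NWNWNWNWNWNWN
N(13)+N(13): 26≡0 → A
Z(25)+W(22): 47≡21 → V
K(10)+N(13): 23 → X
H(7)+W(22): 29≡3 → D
T(19)+N(13): 32≡6 → G
A(0)+W(22): 22 → W
P(15)+N(13): 28≡2 → C
Q(16)+W(22): 38≡12 → M
G(6)+N(13): 19 → T
I(8)+W(22): 30≡4 → E
A(0)+N(13): 13 → N
A(0)+W(22): 22 → W
F(5)+N(13): 18 → S

AVXDGWCMTENWS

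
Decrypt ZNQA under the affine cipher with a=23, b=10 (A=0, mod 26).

VZYM

The inverse of 23 mod 26 is 17, since 23·17=391≡1. Apply D(y)=17·(y−10) mod 26:
Z(25): 17·(25−10)=255≡21 → V
N(13): 17·(13−10)=51≡25 → Z
Q(16): 17·(16−10)=102≡24 → Y
A(0): 17·(0−10)=-170≡12 → M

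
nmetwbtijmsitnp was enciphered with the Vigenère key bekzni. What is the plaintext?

Repeat the key across the ciphertext: bekznibekznibek
n(13)−b(1): 12 → m
m(12)−e(4): 8 → i
e(4)−k(10): -6≡20 → u
t(19)−z(25): -6≡20 → u
w(22)−n(13): 9 → j
b(1)−i(8): -7≡19 → t
t(19)−b(1): 18 → s
i(8)−e(4): 4 → e
j(9)−k(10): -1≡25 → z
m(12)−z(25): -13≡13 → n
s(18)−n(13): 5 → f
i(8)−i(8): 0 → a
t(19)−b(1): 18 → s
n(13)−e(4): 9 → j
p(15)−k(10): 5 → f

miuujtseznfasjf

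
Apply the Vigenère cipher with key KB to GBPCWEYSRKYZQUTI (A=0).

Repeat the key across the message: KBKBKBKBKBKBKBKB
G(6)+K(10): 16 → Q
B(1)+B(1): 2 → C
P(15)+K(10): 25 → Z
C(2)+B(1): 3 → D
W(22)+K(10): 32≡6 → G
E(4)+B(1): 5 → F
Y(24)+K(10): 34≡8 → I
S(18)+B(1): 19 → T
R(17)+K(10): 27≡1 → B
K(10)+B(1): 11 → L
Y(24)+K(10): 34≡8 → I
Z(25)+B(1): 26≡0 → A
Q(16)+K(10): 26≡0 → A
U(20)+B(1): 21 → V
T(19)+K(10): 29≡3 → D
I(8)+B(1): 9 → J

QCZDGFITBLIAAVDJ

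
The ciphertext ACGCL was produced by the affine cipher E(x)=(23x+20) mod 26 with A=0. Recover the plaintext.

YGWGD

The inverse of 23 mod 26 is 17, since 23·17=391≡1. Apply D(y)=17·(y−20) mod 26:
A(0): 17·(0−20)=-340≡24 → Y
C(2): 17·(2−20)=-306≡6 → G
G(6): 17·(6−20)=-238≡22 → W
C(2): 17·(2−20)=-306≡6 → G
L(11): 17·(11−20)=-153≡3 → D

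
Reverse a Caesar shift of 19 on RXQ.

R(17): 17−19=-2≡24 → Y
X(23): 23−19=4 → E
Q(16): 16−19=-3≡23 → X

YEX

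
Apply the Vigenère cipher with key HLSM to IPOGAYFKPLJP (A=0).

PAGSHJXWWWBB

Repeat the key across the message: HLSMHLSMHLSM
I(8)+H(7): 15 → P
P(15)+L(11): 26≡0 → A
O(14)+S(18): 32≡6 → G
G(6)+M(12): 18 → S
A(0)+H(7): 7 → H
Y(24)+L(11): 35≡9 → J
F(5)+S(18): 23 → X
K(10)+M(12): 22 → W
P(15)+H(7): 22 → W
L(11)+L(11): 22 → W
J(9)+S(18): 27≡1 → B
P(15)+M(12): 27≡1 → B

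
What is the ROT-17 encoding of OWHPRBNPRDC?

FNYGISEGIUT

O(14): 14+17=31≡5 → F
W(22): 22+17=39≡13 → N
H(7): 7+17=24 → Y
P(15): 15+17=32≡6 → G
R(17): 17+17=34≡8 → I
B(1): 1+17=18 → S
N(13): 13+17=30≡4 → E
P(15): 15+17=32≡6 → G
R(17): 17+17=34≡8 → I
D(3): 3+17=20 → U
C(2): 2+17=19 → T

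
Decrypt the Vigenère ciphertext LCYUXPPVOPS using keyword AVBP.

Repeat the key across the ciphertext: AVBPAVBPAVB
L(11)−A(0): 11 → L
C(2)−V(21): -19≡7 → H
Y(24)−B(1): 23 → X
U(20)−P(15): 5 → F
X(23)−A(0): 23 → X
P(15)−V(21): -6≡20 → U
P(15)−B(1): 14 → O
V(21)−P(15): 6 → G
O(14)−A(0): 14 → O
P(15)−V(21): -6≡20 → U
S(18)−B(1): 17 → R

LHXFXUOGOUR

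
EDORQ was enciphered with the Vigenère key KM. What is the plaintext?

Repeat the key across the ciphertext: KMKMK
E(4)−K(10): -6≡20 → U
D(3)−M(12): -9≡17 → R
O(14)−K(10): 4 → E
R(17)−M(12): 5 → F
Q(16)−K(10): 6 → G

UREFG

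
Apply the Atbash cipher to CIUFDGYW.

XRFUWTBD

C(2) → X(23)
I(8) → R(17)
U(20) → F(5)
F(5) → U(20)
D(3) → W(22)
G(6) → T(19)
Y(24) → B(1)
W(22) → D(3)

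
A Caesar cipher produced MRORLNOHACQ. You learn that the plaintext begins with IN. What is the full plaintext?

INKNHJKDWYM

From the crib: M(12)−I(8)=4, so the shift is 4.
Subtract 4 from each ciphertext letter:
M(12): 12−4=8 → I
R(17): 17−4=13 → N
O(14): 14−4=10 → K
R(17): 17−4=13 → N
L(11): 11−4=7 → H
N(13): 13−4=9 → J
O(14): 14−4=10 → K
H(7): 7−4=3 → D
A(0): 0−4=-4≡22 → W
C(2): 2−4=-2≡24 → Y
Q(16): 16−4=12 → M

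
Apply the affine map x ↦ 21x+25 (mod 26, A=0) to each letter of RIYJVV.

R(17): 21·17+25=382≡18 → S
I(8): 21·8+25=193≡11 → L
Y(24): 21·24+25=529≡9 → J
J(9): 21·9+25=214≡6 → G
V(21): 21·21+25=466≡24 → Y
V(21): 21·21+25=466≡24 → Y

SLJGYY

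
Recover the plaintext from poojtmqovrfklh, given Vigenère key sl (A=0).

Repeat the key across the ciphertext: slslslslslslsl
p(15)−s(18): -3≡23 → x
o(14)−l(11): 3 → d
o(14)−s(18): -4≡22 → w
j(9)−l(11): -2≡24 → y
t(19)−s(18): 1 → b
m(12)−l(11): 1 → b
q(16)−s(18): -2≡24 → y
o(14)−l(11): 3 → d
v(21)−s(18): 3 → d
r(17)−l(11): 6 → g
f(5)−s(18): -13≡13 → n
k(10)−l(11): -1≡25 → z
l(11)−s(18): -7≡19 → t
h(7)−l(11): -4≡22 → w

xdwybbyddgnztw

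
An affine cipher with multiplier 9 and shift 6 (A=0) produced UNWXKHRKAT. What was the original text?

QVWZMDHMIN

The inverse of 9 mod 26 is 3, since 9·3=27≡1. Apply D(y)=3·(y−6) mod 26:
U(20): 3·(20−6)=42≡16 → Q
N(13): 3·(13−6)=21 → V
W(22): 3·(22−6)=48≡22 → W
X(23): 3·(23−6)=51≡25 → Z
K(10): 3·(10−6)=12 → M
H(7): 3·(7−6)=3 → D
R(17): 3·(17−6)=33≡7 → H
K(10): 3·(10−6)=12 → M
A(0): 3·(0−6)=-18≡8 → I
T(19): 3·(19−6)=39≡13 → N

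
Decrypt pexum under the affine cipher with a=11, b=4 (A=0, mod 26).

The inverse of 11 mod 26 is 19, since 11·19=209≡1. Apply D(y)=19·(y−4) mod 26:
p(15): 19·(15−4)=209≡1 → b
e(4): 19·(4−4)=0 → a
x(23): 19·(23−4)=361≡23 → x
u(20): 19·(20−4)=304≡18 → s
m(12): 19·(12−4)=152≡22 → w

baxsw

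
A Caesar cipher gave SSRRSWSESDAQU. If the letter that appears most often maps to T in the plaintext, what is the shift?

The most frequent ciphertext letter is S (appears 5 times).
S is position 18; T is position 19.
Shift = -1≡25.

25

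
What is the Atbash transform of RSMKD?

R(17) → I(8)
S(18) → H(7)
M(12) → N(13)
K(10) → P(15)
D(3) → W(22)

IHNPW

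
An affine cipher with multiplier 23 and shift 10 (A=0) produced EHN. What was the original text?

The inverse of 23 mod 26 is 17, since 23·17=391≡1. Apply D(y)=17·(y−10) mod 26:
E(4): 17·(4−10)=-102≡2 → C
H(7): 17·(7−10)=-51≡1 → B
N(13): 17·(13−10)=51≡25 → Z

CBZ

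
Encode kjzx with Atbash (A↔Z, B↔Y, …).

k(10) → p(15)
j(9) → q(16)
z(25) → a(0)
x(23) → c(2)

pqac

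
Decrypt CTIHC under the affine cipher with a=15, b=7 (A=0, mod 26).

RGHAR

The inverse of 15 mod 26 is 7, since 15·7=105≡1. Apply D(y)=7·(y−7) mod 26:
C(2): 7·(2−7)=-35≡17 → R
T(19): 7·(19−7)=84≡6 → G
I(8): 7·(8−7)=7 → H
H(7): 7·(7−7)=0 → A
C(2): 7·(2−7)=-35≡17 → R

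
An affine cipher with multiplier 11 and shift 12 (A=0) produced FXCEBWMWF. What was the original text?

XBSEZIAIX

The inverse of 11 mod 26 is 19, since 11·19=209≡1. Apply D(y)=19·(y−12) mod 26:
F(5): 19·(5−12)=-133≡23 → X
X(23): 19·(23−12)=209≡1 → B
C(2): 19·(2−12)=-190≡18 → S
E(4): 19·(4−12)=-152≡4 → E
B(1): 19·(1−12)=-209≡25 → Z
W(22): 19·(22−12)=190≡8 → I
M(12): 19·(12−12)=0 → A
W(22): 19·(22−12)=190≡8 → I
F(5): 19·(5−12)=-133≡23 → X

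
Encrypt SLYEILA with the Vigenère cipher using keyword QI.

ITOMYTQ

Repeat the key across the message: QIQIQIQ
S(18)+Q(16): 34≡8 → I
L(11)+I(8): 19 → T
Y(24)+Q(16): 40≡14 → O
E(4)+I(8): 12 → M
I(8)+Q(16): 24 → Y
L(11)+I(8): 19 → T
A(0)+Q(16): 16 → Q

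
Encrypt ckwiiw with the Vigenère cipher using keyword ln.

nxhvtj

Repeat the key across the message: lnlnln
c(2)+l(11): 13 → n
k(10)+n(13): 23 → x
w(22)+l(11): 33≡7 → h
i(8)+n(13): 21 → v
i(8)+l(11): 19 → t
w(22)+n(13): 35≡9 → j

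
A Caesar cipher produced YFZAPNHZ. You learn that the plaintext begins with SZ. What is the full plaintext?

From the crib: Y(24)−S(18)=6, so the shift is 6.
Subtract 6 from each ciphertext letter:
Y(24): 24−6=18 → S
F(5): 5−6=-1≡25 → Z
Z(25): 25−6=19 → T
A(0): 0−6=-6≡20 → U
P(15): 15−6=9 → J
N(13): 13−6=7 → H
H(7): 7−6=1 → B
Z(25): 25−6=19 → T

SZTUJHBT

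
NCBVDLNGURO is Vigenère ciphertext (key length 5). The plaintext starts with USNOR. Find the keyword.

Subtract each crib letter from the matching ciphertext letter (mod 26):
N(13)−U(20)=-7≡19 → T
C(2)−S(18)=-16≡10 → K
B(1)−N(13)=-12≡14 → O
V(21)−O(14)=7 → H
D(3)−R(17)=-14≡12 → M

TKOHM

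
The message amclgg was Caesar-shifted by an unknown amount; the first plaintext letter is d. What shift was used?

23

From the crib: a(0)−d(3)=-3≡23, so the shift is 23.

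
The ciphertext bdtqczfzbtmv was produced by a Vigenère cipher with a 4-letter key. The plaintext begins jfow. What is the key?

Subtract each crib letter from the matching ciphertext letter (mod 26):
b(1)−j(9)=-8≡18 → s
d(3)−f(5)=-2≡24 → y
t(19)−o(14)=5 → f
q(16)−w(22)=-6≡20 → u

syfu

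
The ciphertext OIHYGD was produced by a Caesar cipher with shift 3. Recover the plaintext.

O(14): 14−3=11 → L
I(8): 8−3=5 → F
H(7): 7−3=4 → E
Y(24): 24−3=21 → V
G(6): 6−3=3 → D
D(3): 3−3=0 → A

LFEVDA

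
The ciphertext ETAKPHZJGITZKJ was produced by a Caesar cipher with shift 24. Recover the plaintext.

GVCMRJBLIKVBML

E(4): 4−24=-20≡6 → G
T(19): 19−24=-5≡21 → V
A(0): 0−24=-24≡2 → C
K(10): 10−24=-14≡12 → M
P(15): 15−24=-9≡17 → R
H(7): 7−24=-17≡9 → J
Z(25): 25−24=1 → B
J(9): 9−24=-15≡11 → L
G(6): 6−24=-18≡8 → I
I(8): 8−24=-16≡10 → K
T(19): 19−24=-5≡21 → V
Z(25): 25−24=1 → B
K(10): 10−24=-14≡12 → M
J(9): 9−24=-15≡11 → L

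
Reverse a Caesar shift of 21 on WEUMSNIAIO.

BJZRXSNFNT

W(22): 22−21=1 → B
E(4): 4−21=-17≡9 → J
U(20): 20−21=-1≡25 → Z
M(12): 12−21=-9≡17 → R
S(18): 18−21=-3≡23 → X
N(13): 13−21=-8≡18 → S
I(8): 8−21=-13≡13 → N
A(0): 0−21=-21≡5 → F
I(8): 8−21=-13≡13 → N
O(14): 14−21=-7≡19 → T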